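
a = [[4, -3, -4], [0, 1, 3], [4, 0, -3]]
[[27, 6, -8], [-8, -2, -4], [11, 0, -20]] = a@[[2, 0, -5], [-5, -2, -4], [-1, 0, 0]]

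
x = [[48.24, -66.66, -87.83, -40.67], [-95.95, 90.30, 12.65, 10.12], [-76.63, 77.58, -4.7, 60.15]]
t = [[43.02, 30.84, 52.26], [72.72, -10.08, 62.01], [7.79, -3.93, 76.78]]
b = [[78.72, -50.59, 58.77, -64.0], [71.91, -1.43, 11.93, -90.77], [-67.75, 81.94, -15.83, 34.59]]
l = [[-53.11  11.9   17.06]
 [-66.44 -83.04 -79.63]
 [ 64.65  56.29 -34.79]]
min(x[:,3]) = -40.67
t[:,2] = [52.26, 62.01, 76.78]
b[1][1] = -1.43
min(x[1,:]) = -95.95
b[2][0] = -67.75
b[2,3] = 34.59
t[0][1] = 30.84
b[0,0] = 78.72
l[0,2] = 17.06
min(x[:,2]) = -87.83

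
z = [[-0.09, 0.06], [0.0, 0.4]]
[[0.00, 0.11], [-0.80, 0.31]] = z@[[-1.36,-0.75], [-1.99,0.77]]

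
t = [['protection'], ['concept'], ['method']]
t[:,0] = ['protection', 'concept', 'method']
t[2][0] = 'method'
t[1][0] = 'concept'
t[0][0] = 'protection'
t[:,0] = ['protection', 'concept', 'method']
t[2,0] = 'method'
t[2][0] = 'method'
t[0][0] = 'protection'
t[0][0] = 'protection'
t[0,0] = 'protection'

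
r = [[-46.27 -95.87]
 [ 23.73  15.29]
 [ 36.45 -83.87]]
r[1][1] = 15.29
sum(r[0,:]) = -142.14000000000001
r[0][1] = -95.87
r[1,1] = 15.29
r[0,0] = -46.27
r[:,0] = [-46.27, 23.73, 36.45]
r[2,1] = -83.87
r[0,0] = -46.27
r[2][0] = 36.45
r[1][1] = 15.29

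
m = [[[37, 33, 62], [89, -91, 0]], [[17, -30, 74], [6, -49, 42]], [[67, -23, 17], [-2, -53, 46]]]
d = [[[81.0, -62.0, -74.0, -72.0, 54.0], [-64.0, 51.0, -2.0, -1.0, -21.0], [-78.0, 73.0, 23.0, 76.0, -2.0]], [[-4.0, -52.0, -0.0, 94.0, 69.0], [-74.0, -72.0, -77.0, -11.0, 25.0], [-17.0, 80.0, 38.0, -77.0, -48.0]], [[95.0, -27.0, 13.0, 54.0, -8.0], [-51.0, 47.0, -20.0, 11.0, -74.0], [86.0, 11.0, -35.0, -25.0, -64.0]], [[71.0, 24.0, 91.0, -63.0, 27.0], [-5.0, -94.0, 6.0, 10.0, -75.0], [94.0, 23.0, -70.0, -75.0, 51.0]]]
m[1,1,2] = 42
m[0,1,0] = 89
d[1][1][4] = 25.0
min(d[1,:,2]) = -77.0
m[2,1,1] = -53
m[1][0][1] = -30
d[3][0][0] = 71.0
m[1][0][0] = 17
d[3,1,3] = 10.0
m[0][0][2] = 62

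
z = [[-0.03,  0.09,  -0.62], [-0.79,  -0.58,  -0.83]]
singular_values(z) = [1.35, 0.48]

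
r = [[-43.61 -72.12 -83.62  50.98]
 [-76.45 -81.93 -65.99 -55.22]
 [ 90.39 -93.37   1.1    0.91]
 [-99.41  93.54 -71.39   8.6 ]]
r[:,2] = [-83.62, -65.99, 1.1, -71.39]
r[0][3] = 50.98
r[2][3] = 0.91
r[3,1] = 93.54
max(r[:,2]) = 1.1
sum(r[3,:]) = -68.66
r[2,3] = 0.91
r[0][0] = -43.61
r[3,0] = -99.41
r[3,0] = -99.41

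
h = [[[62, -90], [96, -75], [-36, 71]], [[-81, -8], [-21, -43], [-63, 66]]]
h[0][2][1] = 71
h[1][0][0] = -81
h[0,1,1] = -75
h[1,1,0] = -21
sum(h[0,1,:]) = 21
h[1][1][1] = -43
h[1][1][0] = -21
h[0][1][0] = 96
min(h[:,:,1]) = -90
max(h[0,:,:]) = 96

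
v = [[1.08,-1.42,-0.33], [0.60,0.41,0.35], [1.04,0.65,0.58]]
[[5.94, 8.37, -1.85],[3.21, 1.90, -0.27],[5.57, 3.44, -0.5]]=v@ [[4.86, 4.00, -1.76], [-0.94, -3.46, -0.77], [1.95, 2.63, 3.15]]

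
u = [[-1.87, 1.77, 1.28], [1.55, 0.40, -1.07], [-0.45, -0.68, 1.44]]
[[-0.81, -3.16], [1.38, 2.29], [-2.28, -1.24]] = u @ [[-0.23, 1.11], [0.37, -0.18], [-1.48, -0.60]]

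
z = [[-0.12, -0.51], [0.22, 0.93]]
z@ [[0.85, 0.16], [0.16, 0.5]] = [[-0.18, -0.27], [0.34, 0.50]]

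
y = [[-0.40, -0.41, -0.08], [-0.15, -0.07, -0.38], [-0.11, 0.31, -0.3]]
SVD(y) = [[-0.89, -0.26, -0.38], [-0.46, 0.51, 0.72], [0.01, 0.82, -0.57]] @ diag([0.6303934294426004, 0.5339994723362451, 0.14815089490181643]) @ [[0.67,0.63,0.39], [-0.12,0.61,-0.79], [0.73,-0.48,-0.48]]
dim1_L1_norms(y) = [0.89, 0.6, 0.72]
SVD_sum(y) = [[-0.37, -0.35, -0.22], [-0.2, -0.18, -0.11], [0.0, 0.00, 0.00]] + [[0.02, -0.08, 0.11],[-0.03, 0.17, -0.22],[-0.05, 0.27, -0.34]] + [[-0.04, 0.03, 0.03], [0.08, -0.05, -0.05], [-0.06, 0.04, 0.04]]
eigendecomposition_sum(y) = [[(-0.48-0j), (-0.15+0j), -0.40-0.00j], [(-0.16-0j), -0.05+0.00j, (-0.14-0j)], [-0.01-0.00j, (-0+0j), (-0.01-0j)]] + [[0.04+0.03j, -0.13-0.10j, (0.16-0.06j)],[(0.01-0.05j), (-0.01+0.14j), -0.12-0.09j],[-0.05-0.02j, (0.16+0.06j), (-0.15+0.1j)]] + [[(0.04-0.03j), (-0.13+0.1j), 0.16+0.06j],[0.01+0.05j, -0.01-0.14j, (-0.12+0.09j)],[-0.05+0.02j, 0.16-0.06j, -0.15-0.10j]]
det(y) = -0.05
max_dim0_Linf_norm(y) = 0.41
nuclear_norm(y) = 1.31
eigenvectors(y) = [[-0.95+0.00j, -0.57-0.16j, -0.57+0.16j], [(-0.32+0j), 0.16+0.50j, 0.16-0.50j], [(-0.02+0j), (0.61+0j), (0.61-0j)]]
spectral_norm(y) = 0.63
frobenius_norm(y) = 0.84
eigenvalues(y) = [(-0.54+0j), (-0.11+0.28j), (-0.11-0.28j)]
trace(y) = -0.77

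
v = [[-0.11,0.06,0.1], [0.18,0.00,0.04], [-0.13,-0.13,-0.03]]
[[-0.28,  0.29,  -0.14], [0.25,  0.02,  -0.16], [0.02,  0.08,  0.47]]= v @ [[1.46, -0.52, -0.74],[-1.56, -0.71, -2.71],[-0.29, 2.78, -0.60]]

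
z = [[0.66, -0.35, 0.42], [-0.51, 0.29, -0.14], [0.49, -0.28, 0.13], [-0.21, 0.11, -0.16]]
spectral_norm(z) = 1.22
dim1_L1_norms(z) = [1.43, 0.94, 0.9, 0.48]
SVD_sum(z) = [[0.69, -0.38, 0.32],[-0.48, 0.27, -0.22],[0.46, -0.25, 0.22],[-0.23, 0.12, -0.11]] + [[-0.03, 0.03, 0.1], [-0.03, 0.02, 0.08], [0.03, -0.02, -0.09], [0.02, -0.02, -0.05]] + [[0.00, 0.0, -0.00],[-0.00, -0.00, 0.00],[-0.00, -0.0, 0.0],[0.00, 0.0, -0.00]]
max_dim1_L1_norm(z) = 1.43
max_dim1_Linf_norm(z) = 0.66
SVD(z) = [[-0.70, -0.60, 0.35], [0.49, -0.51, -0.24], [-0.47, 0.52, -0.36], [0.23, 0.33, 0.83]] @ diag([1.2179090422401464, 0.1794321528818856, 0.0012912559239366727]) @ [[-0.81, 0.45, -0.38], [0.28, -0.27, -0.92], [0.51, 0.85, -0.09]]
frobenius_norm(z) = 1.23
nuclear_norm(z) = 1.40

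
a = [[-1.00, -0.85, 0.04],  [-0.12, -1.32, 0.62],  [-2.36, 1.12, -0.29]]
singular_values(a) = [2.73, 1.79, 0.3]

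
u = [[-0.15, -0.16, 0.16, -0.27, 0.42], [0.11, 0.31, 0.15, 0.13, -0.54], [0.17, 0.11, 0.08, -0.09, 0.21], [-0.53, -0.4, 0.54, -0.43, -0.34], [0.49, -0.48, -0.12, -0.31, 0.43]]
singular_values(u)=[1.11, 1.04, 0.48, 0.32, 0.0]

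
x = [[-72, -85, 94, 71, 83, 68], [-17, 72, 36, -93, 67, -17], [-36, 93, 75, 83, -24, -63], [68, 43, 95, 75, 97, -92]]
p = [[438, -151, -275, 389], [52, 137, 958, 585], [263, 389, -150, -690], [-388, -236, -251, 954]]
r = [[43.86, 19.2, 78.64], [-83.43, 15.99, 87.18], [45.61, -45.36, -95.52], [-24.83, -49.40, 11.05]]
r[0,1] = 19.2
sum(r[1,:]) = 19.739999999999995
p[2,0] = 263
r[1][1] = 15.99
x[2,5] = -63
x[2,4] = -24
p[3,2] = -251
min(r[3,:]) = -49.4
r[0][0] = 43.86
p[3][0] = -388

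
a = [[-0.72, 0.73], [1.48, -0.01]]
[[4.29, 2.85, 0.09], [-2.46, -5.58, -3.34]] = a @ [[-1.63, -3.77, -2.27], [4.27, 0.18, -2.12]]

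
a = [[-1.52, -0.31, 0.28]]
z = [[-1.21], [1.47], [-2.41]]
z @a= [[1.84, 0.38, -0.34],[-2.23, -0.46, 0.41],[3.66, 0.75, -0.67]]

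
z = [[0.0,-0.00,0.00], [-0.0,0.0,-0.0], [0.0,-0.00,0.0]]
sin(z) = [[0.0, 0.0, 0.00], [0.0, 0.00, 0.0], [0.0, 0.0, 0.0]]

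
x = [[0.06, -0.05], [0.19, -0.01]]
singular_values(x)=[0.2, 0.04]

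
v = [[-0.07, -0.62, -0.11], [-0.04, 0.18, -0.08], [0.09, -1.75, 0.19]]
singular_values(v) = [1.87, 0.21, 0.0]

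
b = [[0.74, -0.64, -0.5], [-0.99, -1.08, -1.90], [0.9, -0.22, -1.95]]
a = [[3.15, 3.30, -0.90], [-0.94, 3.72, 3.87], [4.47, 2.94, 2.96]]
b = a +[[-2.41, -3.94, 0.40],[-0.05, -4.80, -5.77],[-3.57, -3.16, -4.91]]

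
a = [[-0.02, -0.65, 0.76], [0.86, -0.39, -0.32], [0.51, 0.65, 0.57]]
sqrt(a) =[[0.67, -0.67, 0.32], [0.74, 0.55, -0.4], [0.09, 0.50, 0.86]]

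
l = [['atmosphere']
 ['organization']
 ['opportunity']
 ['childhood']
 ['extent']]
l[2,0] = 'opportunity'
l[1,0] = 'organization'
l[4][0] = 'extent'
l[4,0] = 'extent'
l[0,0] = 'atmosphere'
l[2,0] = 'opportunity'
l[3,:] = ['childhood']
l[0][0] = 'atmosphere'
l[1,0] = 'organization'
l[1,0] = 'organization'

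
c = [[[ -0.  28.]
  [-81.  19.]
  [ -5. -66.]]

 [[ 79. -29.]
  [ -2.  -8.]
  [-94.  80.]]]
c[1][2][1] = 80.0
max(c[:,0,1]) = 28.0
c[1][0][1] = -29.0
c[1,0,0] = 79.0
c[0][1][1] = 19.0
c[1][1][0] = -2.0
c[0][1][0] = -81.0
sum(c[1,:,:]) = 26.0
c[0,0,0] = -0.0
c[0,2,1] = -66.0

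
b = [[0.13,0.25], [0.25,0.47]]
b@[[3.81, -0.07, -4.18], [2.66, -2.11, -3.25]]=[[1.16, -0.54, -1.36], [2.2, -1.01, -2.57]]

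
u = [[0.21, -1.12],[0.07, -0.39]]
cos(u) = [[1.02, -0.10], [0.01, 0.96]]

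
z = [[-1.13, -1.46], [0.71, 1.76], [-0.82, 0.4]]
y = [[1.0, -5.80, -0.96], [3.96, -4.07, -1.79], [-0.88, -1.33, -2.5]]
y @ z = [[-4.46, -12.05],[-5.9, -13.66],[2.10, -2.06]]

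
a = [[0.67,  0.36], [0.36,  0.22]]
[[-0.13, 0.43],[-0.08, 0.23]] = a@[[0.07, 0.59], [-0.5, 0.09]]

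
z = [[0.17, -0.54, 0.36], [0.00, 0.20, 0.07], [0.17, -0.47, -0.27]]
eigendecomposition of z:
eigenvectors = [[-0.63+0.00j, (0.95+0j), 0.95-0.00j], [-0.10+0.00j, (0.08-0.15j), 0.08+0.15j], [0.77+0.00j, 0.27+0.08j, (0.27-0.08j)]]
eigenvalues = [(-0.35+0j), (0.23+0.11j), (0.23-0.11j)]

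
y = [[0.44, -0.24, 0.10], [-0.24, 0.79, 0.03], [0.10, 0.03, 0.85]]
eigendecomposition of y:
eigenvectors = [[-0.88, -0.48, -0.00], [-0.44, 0.81, 0.39], [0.18, -0.34, 0.92]]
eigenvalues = [0.3, 0.92, 0.86]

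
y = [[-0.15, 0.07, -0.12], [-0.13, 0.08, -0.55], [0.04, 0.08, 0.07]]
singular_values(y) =[0.6, 0.13, 0.09]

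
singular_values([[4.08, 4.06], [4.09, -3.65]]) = [5.83, 5.4]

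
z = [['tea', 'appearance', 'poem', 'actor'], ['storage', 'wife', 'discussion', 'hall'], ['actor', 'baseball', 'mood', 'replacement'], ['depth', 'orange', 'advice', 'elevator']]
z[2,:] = ['actor', 'baseball', 'mood', 'replacement']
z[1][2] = 'discussion'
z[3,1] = 'orange'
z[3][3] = 'elevator'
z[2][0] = 'actor'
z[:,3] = ['actor', 'hall', 'replacement', 'elevator']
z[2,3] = 'replacement'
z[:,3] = ['actor', 'hall', 'replacement', 'elevator']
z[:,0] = ['tea', 'storage', 'actor', 'depth']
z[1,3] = 'hall'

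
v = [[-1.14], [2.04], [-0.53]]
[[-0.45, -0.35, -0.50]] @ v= [[0.06]]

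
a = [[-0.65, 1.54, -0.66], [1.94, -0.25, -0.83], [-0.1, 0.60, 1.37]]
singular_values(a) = [2.38, 1.7, 1.19]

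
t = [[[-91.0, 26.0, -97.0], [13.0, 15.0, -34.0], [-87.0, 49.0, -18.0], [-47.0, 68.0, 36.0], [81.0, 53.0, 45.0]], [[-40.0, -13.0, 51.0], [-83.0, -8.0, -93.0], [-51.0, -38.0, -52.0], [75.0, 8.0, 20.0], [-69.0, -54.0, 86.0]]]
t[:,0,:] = [[-91.0, 26.0, -97.0], [-40.0, -13.0, 51.0]]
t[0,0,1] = 26.0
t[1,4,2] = 86.0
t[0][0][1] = 26.0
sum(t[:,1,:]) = -190.0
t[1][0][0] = -40.0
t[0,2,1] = 49.0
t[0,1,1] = 15.0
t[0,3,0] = -47.0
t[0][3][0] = -47.0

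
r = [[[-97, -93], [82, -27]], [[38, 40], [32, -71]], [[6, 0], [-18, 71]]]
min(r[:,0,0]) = -97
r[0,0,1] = -93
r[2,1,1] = 71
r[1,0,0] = 38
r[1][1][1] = -71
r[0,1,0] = 82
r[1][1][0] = 32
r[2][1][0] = -18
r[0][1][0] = 82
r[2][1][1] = 71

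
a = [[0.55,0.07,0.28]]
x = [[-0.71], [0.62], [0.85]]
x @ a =[[-0.39, -0.05, -0.20], [0.34, 0.04, 0.17], [0.47, 0.06, 0.24]]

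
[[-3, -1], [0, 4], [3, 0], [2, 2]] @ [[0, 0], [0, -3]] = [[0, 3], [0, -12], [0, 0], [0, -6]]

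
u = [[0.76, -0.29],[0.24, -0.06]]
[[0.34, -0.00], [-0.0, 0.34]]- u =[[-0.42, 0.29], [-0.24, 0.40]]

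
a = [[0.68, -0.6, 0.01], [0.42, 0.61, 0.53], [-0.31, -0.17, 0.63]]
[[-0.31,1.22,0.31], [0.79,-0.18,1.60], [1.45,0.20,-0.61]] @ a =[[0.21,0.88,0.84], [-0.03,-0.86,0.92], [1.26,-0.64,-0.26]]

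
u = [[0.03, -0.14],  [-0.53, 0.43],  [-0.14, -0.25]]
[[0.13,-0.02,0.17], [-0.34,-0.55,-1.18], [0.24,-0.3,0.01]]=u @ [[-0.10,  1.39,  1.5], [-0.92,  0.43,  -0.89]]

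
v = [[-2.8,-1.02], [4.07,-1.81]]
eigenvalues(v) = [(-2.31+1.98j), (-2.31-1.98j)]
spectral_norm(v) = 5.04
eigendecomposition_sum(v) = [[-1.40+0.70j, (-0.51-0.59j)], [(2.04+2.37j), -0.91+1.28j]] + [[(-1.4-0.7j), (-0.51+0.59j)], [2.04-2.37j, -0.91-1.28j]]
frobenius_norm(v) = 5.36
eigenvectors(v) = [[(0.11-0.43j), 0.11+0.43j], [(-0.89+0j), (-0.89-0j)]]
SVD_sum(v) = [[-2.47, 0.53], [4.26, -0.91]] + [[-0.33, -1.55], [-0.19, -0.90]]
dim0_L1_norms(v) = [6.87, 2.83]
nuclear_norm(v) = 6.87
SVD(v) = [[-0.50, 0.87], [0.87, 0.5]] @ diag([5.036988894338569, 1.830339552736029]) @ [[0.98, -0.21], [-0.21, -0.98]]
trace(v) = -4.61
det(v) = 9.22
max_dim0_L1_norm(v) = 6.87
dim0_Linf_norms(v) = [4.07, 1.81]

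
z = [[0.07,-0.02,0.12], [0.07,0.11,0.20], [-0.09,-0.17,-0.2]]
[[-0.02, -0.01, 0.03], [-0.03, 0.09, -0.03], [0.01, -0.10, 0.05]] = z @ [[0.43, -0.99, 0.42],  [0.12, 0.48, -0.46],  [-0.37, 0.55, -0.04]]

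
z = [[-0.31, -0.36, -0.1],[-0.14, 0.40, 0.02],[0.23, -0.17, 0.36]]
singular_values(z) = [0.57, 0.52, 0.2]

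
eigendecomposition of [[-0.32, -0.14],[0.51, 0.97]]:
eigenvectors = [[-0.92,0.11],[0.38,-0.99]]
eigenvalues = [-0.26, 0.91]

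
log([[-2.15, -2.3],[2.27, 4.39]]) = [[-0.01+3.77j,-0.51+1.54j], [(0.51-1.52j),(1.45-0.63j)]]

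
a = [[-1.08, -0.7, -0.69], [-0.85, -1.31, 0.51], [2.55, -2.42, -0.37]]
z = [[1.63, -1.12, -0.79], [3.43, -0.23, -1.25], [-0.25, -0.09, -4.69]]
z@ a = [[-2.82, 2.24, -1.40], [-6.7, 0.93, -2.02], [-11.61, 11.64, 1.86]]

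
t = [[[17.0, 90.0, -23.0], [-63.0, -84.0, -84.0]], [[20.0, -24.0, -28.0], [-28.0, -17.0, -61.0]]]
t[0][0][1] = 90.0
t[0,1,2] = -84.0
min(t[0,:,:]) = -84.0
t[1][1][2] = -61.0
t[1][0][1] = -24.0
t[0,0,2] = -23.0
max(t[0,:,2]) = -23.0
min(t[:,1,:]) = -84.0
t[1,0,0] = 20.0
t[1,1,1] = -17.0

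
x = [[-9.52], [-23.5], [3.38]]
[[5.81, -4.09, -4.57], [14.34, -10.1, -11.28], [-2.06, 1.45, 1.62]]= x@[[-0.61, 0.43, 0.48]]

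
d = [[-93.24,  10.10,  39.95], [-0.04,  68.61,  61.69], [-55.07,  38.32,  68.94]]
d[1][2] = 61.69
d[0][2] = 39.95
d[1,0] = -0.04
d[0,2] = 39.95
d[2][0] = -55.07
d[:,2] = [39.95, 61.69, 68.94]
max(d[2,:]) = 68.94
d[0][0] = -93.24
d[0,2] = 39.95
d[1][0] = -0.04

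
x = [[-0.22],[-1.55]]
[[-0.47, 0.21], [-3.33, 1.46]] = x @ [[2.15, -0.94]]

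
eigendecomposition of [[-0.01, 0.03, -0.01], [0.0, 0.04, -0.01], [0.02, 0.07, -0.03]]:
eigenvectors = [[0.19+0.35j, 0.19-0.35j, -0.25+0.00j],[0.16+0.03j, 0.16-0.03j, (-0.56+0j)],[0.90+0.00j, 0.90-0.00j, -0.79+0.00j]]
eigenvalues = [(-0.01+0.01j), (-0.01-0.01j), (0.03+0j)]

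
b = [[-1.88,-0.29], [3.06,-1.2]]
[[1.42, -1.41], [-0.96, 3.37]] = b@[[-0.63,  0.85],[-0.81,  -0.64]]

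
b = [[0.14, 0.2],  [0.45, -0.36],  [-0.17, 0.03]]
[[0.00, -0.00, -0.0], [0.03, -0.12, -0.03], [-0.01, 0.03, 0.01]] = b @ [[0.05, -0.17, -0.04],[-0.03, 0.11, 0.02]]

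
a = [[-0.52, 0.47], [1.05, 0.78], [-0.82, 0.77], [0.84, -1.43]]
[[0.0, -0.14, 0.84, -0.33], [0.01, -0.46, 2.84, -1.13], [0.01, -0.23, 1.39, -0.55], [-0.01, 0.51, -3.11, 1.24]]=a @ [[0.0, -0.12, 0.76, -0.3],[0.01, -0.43, 2.62, -1.04]]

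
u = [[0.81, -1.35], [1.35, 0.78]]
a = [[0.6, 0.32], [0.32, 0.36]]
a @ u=[[0.92, -0.56], [0.75, -0.15]]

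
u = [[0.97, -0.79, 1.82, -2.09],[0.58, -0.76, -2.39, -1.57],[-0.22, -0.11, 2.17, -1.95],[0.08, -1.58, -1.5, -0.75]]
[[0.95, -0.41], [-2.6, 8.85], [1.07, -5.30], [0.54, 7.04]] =u @ [[-0.67, 2.26], [-1.64, -1.96], [0.98, -2.44], [0.71, -0.14]]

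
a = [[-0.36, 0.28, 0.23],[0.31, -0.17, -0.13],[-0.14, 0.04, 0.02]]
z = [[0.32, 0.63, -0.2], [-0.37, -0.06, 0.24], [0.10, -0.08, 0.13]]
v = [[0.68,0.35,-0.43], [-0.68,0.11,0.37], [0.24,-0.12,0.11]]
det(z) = 0.04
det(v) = 0.07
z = v + a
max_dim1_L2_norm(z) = 0.73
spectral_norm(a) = 0.65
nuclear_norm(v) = 1.68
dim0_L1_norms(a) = [0.81, 0.49, 0.38]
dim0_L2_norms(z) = [0.5, 0.64, 0.34]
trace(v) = 0.90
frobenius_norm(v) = 1.21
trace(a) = -0.51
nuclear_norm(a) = 0.73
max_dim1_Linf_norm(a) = 0.36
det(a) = 0.00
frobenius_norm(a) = 0.65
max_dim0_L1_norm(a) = 0.81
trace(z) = 0.39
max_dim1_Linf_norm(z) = 0.63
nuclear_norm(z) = 1.29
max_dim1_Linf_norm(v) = 0.68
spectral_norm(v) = 1.14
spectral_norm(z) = 0.80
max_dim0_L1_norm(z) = 0.79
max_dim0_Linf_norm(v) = 0.68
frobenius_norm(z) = 0.88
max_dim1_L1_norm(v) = 1.46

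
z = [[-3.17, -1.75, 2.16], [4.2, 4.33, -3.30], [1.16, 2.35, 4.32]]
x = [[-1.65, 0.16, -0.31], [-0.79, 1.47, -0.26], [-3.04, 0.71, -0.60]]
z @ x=[[0.05, -1.55, 0.14],[-0.32, 4.69, -0.45],[-16.9, 6.71, -3.56]]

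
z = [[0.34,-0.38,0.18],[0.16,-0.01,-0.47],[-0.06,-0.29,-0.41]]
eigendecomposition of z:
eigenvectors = [[0.85+0.00j, (0.85-0j), (0.08+0j)], [(0.12-0.47j), 0.12+0.47j, (0.59+0j)], [(-0.05+0.22j), (-0.05-0.22j), (0.8+0j)]]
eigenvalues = [(0.27+0.26j), (0.27-0.26j), (-0.63+0j)]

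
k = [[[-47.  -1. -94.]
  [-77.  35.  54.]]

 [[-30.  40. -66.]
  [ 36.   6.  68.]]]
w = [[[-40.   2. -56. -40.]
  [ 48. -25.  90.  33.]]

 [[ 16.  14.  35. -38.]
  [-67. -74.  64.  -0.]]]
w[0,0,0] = -40.0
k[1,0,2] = -66.0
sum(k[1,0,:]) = -56.0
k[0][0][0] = -47.0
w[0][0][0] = -40.0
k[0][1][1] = 35.0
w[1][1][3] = -0.0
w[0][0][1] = 2.0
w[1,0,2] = 35.0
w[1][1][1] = -74.0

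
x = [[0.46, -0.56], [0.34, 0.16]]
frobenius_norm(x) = 0.82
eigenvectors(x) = [[0.79+0.00j, 0.79-0.00j], [0.21-0.58j, 0.21+0.58j]]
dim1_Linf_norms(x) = [0.56, 0.34]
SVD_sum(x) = [[0.50,  -0.52], [0.09,  -0.09]] + [[-0.04,  -0.04], [0.25,  0.25]]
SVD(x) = [[-0.99, -0.17],  [-0.17, 0.99]] @ diag([0.7324537960699529, 0.3604322913151873]) @ [[-0.7, 0.72], [0.72, 0.70]]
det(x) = 0.26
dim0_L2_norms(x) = [0.57, 0.58]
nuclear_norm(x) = 1.09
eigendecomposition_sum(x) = [[0.23+0.15j, -0.28+0.21j], [0.17-0.13j, (0.08+0.26j)]] + [[0.23-0.15j,-0.28-0.21j], [0.17+0.13j,(0.08-0.26j)]]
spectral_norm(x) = 0.73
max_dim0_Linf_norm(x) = 0.56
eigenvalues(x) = [(0.31+0.41j), (0.31-0.41j)]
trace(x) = 0.62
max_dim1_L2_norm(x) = 0.72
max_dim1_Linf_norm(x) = 0.56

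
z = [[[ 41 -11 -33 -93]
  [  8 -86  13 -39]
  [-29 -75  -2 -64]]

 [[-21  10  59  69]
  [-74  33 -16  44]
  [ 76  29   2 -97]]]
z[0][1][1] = -86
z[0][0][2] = -33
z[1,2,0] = 76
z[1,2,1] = 29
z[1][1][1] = 33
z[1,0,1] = 10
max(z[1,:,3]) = 69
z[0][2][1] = -75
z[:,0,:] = [[41, -11, -33, -93], [-21, 10, 59, 69]]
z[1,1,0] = -74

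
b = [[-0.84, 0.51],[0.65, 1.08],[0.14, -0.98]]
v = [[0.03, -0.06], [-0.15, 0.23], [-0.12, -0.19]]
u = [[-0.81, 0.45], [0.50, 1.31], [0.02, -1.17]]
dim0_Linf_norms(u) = [0.81, 1.31]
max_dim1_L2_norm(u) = 1.4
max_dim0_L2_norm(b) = 1.54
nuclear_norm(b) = 2.61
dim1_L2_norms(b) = [0.98, 1.26, 0.99]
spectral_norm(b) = 1.55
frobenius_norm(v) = 0.36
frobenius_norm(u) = 2.05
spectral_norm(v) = 0.31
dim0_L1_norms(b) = [1.63, 2.57]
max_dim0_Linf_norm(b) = 1.08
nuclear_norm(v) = 0.50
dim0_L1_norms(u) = [1.33, 2.93]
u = b + v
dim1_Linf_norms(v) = [0.06, 0.23, 0.19]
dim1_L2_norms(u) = [0.93, 1.4, 1.17]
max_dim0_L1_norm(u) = 2.93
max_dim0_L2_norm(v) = 0.3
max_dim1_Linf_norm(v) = 0.23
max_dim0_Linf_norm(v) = 0.23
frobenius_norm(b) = 1.88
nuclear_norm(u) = 2.76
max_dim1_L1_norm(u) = 1.81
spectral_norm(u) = 1.82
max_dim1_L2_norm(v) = 0.27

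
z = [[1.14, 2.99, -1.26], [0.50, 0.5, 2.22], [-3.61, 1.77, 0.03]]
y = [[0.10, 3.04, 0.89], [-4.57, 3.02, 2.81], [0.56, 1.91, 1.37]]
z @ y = [[-14.26, 10.09, 7.69], [-0.99, 7.27, 4.89], [-8.43, -5.57, 1.80]]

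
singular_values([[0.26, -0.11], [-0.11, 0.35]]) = [0.42, 0.19]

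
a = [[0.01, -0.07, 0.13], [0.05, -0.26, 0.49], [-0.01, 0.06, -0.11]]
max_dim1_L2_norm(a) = 0.56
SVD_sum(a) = [[0.01, -0.07, 0.13], [0.05, -0.26, 0.49], [-0.01, 0.06, -0.11]] + [[-0.00, -0.0, -0.0],[0.0, 0.0, 0.00],[0.00, 0.00, 0.0]] + [[-0.0, 0.00, 0.00],[-0.00, 0.00, 0.00],[-0.0, 0.0, 0.0]]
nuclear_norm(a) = 0.59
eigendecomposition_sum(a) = [[0.01, -0.07, 0.13], [0.05, -0.26, 0.49], [-0.01, 0.06, -0.11]] + [[-0.0, 0.0, -0.0],[0.0, -0.00, 0.00],[0.0, -0.00, 0.00]] + [[-0.0, -0.0, -0.00], [0.0, 0.00, 0.00], [0.0, 0.0, 0.00]]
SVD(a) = [[-0.25,  0.85,  0.45], [-0.94,  -0.32,  0.08], [0.21,  -0.41,  0.89]] @ diag([0.5898186903049053, 0.0036097300137343507, 0.0009393701263511406]) @ [[-0.09,0.47,-0.88], [-0.92,-0.37,-0.11], [-0.38,0.80,0.46]]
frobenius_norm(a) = 0.59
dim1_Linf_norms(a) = [0.13, 0.49, 0.11]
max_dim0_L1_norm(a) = 0.73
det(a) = 0.00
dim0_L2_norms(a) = [0.05, 0.28, 0.52]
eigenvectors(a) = [[0.26, 0.95, -0.08], [0.94, -0.24, 0.88], [-0.22, -0.22, 0.48]]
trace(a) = -0.36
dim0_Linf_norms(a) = [0.05, 0.26, 0.49]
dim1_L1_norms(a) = [0.21, 0.8, 0.18]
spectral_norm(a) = 0.59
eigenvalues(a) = [-0.36, -0.0, 0.0]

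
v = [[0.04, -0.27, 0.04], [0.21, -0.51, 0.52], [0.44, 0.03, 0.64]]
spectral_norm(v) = 1.01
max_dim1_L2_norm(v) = 0.78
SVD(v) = [[-0.15, -0.47, -0.87], [-0.7, -0.57, 0.43], [-0.70, 0.67, -0.24]] @ diag([1.0103691162066848, 0.4797277653213472, 0.06176989716284719]) @ [[-0.46, 0.37, -0.81], [0.33, 0.92, 0.24], [-0.83, 0.16, 0.54]]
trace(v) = 0.17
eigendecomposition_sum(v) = [[-0.08, 0.02, -0.10], [0.24, -0.05, 0.32], [0.53, -0.11, 0.72]] + [[0.11, -0.05, 0.04],[-0.04, 0.02, -0.01],[-0.09, 0.04, -0.03]] + [[0.01, -0.24, 0.11], [0.01, -0.48, 0.21], [-0.0, 0.1, -0.05]]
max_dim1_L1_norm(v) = 1.24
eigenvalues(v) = [0.59, 0.1, -0.52]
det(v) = -0.03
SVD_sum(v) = [[0.07, -0.06, 0.12],[0.32, -0.26, 0.57],[0.32, -0.26, 0.57]] + [[-0.07, -0.21, -0.05], [-0.09, -0.25, -0.07], [0.11, 0.3, 0.08]] + [[0.04, -0.01, -0.03], [-0.02, 0.0, 0.01], [0.01, -0.0, -0.01]]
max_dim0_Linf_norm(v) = 0.64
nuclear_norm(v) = 1.55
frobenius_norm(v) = 1.12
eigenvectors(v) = [[-0.13,0.76,-0.44],[0.40,-0.25,-0.88],[0.91,-0.60,0.19]]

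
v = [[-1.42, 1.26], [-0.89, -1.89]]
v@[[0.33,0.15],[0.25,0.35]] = [[-0.15, 0.23], [-0.77, -0.8]]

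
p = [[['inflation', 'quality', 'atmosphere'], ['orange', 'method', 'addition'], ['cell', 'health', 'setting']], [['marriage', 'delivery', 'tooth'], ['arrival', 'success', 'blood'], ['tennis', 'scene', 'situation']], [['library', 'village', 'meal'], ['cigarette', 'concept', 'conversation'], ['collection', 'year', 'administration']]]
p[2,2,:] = ['collection', 'year', 'administration']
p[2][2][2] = 'administration'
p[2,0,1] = 'village'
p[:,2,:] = [['cell', 'health', 'setting'], ['tennis', 'scene', 'situation'], ['collection', 'year', 'administration']]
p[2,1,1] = 'concept'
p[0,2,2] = 'setting'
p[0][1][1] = 'method'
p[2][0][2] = 'meal'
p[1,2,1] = 'scene'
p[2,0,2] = 'meal'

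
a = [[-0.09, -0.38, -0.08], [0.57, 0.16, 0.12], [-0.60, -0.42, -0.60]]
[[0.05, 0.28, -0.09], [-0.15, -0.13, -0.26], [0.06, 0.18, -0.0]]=a@[[-0.29, -0.08, -0.63], [-0.12, -0.78, 0.31], [0.28, 0.32, 0.42]]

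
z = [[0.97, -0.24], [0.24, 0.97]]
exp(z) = [[2.56, -0.63], [0.63, 2.56]]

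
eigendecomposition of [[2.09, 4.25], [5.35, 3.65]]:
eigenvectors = [[-0.72, -0.60], [0.69, -0.80]]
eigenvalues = [-1.96, 7.7]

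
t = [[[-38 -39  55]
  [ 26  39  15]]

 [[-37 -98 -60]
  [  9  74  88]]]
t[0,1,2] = 15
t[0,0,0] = -38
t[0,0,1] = -39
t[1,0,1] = -98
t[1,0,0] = -37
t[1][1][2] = 88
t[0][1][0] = 26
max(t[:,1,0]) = 26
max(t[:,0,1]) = -39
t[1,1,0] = 9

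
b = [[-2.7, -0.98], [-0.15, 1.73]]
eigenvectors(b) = [[-1.00, 0.21],[-0.03, -0.98]]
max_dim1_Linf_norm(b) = 2.7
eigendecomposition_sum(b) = [[-2.71, -0.60], [-0.09, -0.02]] + [[0.01, -0.38], [-0.06, 1.75]]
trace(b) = -0.97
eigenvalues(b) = [-2.73, 1.76]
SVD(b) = [[-0.97, 0.23],[0.23, 0.97]] @ diag([2.9242424232233453, 1.6476062181907603]) @ [[0.89,0.46], [-0.46,0.89]]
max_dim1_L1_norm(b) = 3.68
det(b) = -4.82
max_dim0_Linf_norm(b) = 2.7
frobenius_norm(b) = 3.36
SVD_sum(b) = [[-2.53, -1.31],  [0.59, 0.31]] + [[-0.17,0.33], [-0.74,1.42]]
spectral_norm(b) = 2.92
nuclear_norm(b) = 4.57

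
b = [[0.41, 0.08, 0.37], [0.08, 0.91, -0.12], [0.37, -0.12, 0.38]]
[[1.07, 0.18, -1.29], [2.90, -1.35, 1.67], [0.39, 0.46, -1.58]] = b @[[1.59, -0.36, -2.12], [3.11, -1.30, 1.82], [0.47, 1.16, -1.53]]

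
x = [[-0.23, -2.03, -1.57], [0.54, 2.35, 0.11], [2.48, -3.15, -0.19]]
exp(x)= [[-0.55, -0.56, -0.48], [1.5, 8.51, -0.46], [-0.98, -11.77, 0.09]]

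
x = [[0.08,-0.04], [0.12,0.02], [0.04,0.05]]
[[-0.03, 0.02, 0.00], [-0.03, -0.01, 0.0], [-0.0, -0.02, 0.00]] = x@[[-0.30, -0.00, 0.04], [0.24, -0.44, -0.00]]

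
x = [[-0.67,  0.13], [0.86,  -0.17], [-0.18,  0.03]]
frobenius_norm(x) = 1.13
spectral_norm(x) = 1.13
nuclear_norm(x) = 1.13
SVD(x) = [[-0.61, -0.18], [0.78, -0.33], [-0.16, -0.93]] @ diag([1.1258640029523268, 0.005499714189216588]) @ [[0.98, -0.19], [0.19, 0.98]]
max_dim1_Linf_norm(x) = 0.86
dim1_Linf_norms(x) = [0.67, 0.86, 0.18]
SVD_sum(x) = [[-0.67,0.13], [0.86,-0.17], [-0.18,0.04]] + [[-0.0, -0.0], [-0.00, -0.00], [-0.00, -0.01]]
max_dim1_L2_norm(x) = 0.88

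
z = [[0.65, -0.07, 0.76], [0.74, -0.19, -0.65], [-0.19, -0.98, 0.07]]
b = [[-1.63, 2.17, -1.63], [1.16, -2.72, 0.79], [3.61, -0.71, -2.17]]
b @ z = [[0.86,  1.3,  -2.76], [-1.41,  -0.34,  2.7], [2.23,  2.01,  3.05]]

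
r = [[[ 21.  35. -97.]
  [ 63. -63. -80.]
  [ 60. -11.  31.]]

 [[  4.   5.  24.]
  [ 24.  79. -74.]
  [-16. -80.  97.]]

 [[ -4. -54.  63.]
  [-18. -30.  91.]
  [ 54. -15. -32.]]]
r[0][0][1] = 35.0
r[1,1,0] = 24.0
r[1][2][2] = 97.0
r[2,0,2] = 63.0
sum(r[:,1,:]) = -8.0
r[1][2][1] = -80.0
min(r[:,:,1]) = -80.0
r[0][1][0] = 63.0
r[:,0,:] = [[21.0, 35.0, -97.0], [4.0, 5.0, 24.0], [-4.0, -54.0, 63.0]]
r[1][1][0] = 24.0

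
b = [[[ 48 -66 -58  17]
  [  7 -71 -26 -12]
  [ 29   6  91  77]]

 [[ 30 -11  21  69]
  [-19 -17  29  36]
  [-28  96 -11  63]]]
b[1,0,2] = 21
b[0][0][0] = 48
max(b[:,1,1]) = -17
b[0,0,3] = 17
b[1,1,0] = -19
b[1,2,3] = 63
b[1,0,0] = 30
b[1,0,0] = 30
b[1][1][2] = 29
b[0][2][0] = 29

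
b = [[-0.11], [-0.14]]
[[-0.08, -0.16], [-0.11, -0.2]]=b@ [[0.77, 1.42]]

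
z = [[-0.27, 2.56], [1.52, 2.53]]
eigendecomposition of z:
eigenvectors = [[-0.93,-0.56],[0.37,-0.83]]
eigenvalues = [-1.29, 3.55]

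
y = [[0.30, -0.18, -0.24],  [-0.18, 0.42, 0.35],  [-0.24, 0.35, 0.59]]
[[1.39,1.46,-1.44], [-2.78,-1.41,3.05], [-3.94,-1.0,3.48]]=y@[[-1.47, 4.63, 0.76], [-2.34, -3.0, 4.76], [-5.89, 1.96, 3.38]]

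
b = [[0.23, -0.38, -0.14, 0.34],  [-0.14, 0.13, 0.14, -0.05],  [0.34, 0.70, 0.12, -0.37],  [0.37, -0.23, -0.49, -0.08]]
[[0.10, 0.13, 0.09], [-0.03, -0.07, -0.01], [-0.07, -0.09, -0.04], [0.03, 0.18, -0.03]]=b @ [[0.02, 0.15, 0.10], [0.06, -0.16, -0.01], [-0.12, -0.18, 0.11], [0.29, 0.02, 0.22]]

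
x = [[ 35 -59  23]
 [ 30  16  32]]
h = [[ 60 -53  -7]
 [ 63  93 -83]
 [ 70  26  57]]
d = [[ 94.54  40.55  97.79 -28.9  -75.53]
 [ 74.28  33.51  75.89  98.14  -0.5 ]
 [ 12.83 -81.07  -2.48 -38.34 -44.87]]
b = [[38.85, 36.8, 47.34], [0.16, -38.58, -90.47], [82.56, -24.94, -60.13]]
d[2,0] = 12.83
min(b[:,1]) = -38.58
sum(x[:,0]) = 65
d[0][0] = 94.54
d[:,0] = [94.54, 74.28, 12.83]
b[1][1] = -38.58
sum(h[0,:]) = 0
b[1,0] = 0.16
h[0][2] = -7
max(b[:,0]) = 82.56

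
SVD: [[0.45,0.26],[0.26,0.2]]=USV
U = [[-0.85, -0.53], [-0.53, 0.85]]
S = [0.61, 0.04]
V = [[-0.85, -0.53], [-0.53, 0.85]]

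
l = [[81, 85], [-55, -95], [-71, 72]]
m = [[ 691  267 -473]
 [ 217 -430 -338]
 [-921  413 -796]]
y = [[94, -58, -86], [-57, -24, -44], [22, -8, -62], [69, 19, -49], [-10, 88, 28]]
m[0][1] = 267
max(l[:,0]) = 81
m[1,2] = -338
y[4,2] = 28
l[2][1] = 72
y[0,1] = -58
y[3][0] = 69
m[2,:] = [-921, 413, -796]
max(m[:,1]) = 413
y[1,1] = -24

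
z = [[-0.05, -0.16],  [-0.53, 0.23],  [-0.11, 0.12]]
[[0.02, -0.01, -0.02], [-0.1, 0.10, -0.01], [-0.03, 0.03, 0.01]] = z @ [[0.12, -0.14, 0.07], [-0.17, 0.11, 0.13]]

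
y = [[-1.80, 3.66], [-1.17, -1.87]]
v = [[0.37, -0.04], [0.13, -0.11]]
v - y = [[2.17, -3.7], [1.3, 1.76]]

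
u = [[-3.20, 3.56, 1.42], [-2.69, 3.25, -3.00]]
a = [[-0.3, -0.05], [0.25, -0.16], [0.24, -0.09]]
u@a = [[2.19, -0.54], [0.9, -0.12]]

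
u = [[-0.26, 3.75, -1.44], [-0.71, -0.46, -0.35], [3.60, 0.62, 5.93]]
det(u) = 9.97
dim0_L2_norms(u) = [3.68, 3.83, 6.11]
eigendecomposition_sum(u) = [[-1.15+0.00j, -1.03+0.00j, (-1.83+0j)], [(-0.1+0j), (-0.09+0j), -0.16+0.00j], [(3.82-0j), (3.42+0j), (6.07-0j)]] + [[0.45+0.84j, (2.39-0.17j), (0.2+0.25j)], [-0.31+0.06j, (-0.19+0.76j), (-0.1+0.04j)], [-0.11-0.56j, (-1.4-0.33j), (-0.07-0.18j)]] + [[(0.45-0.84j),(2.39+0.17j),(0.2-0.25j)], [(-0.31-0.06j),-0.19-0.76j,(-0.1-0.04j)], [(-0.11+0.56j),(-1.4+0.33j),(-0.07+0.18j)]]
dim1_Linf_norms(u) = [3.75, 0.71, 5.93]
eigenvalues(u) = [(4.83+0j), (0.19+1.42j), (0.19-1.42j)]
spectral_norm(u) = 7.10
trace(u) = 5.21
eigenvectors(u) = [[-0.29+0.00j, 0.83+0.00j, (0.83-0j)], [(-0.02+0j), -0.08+0.26j, -0.08-0.26j], [0.96+0.00j, (-0.47-0.15j), -0.47+0.15j]]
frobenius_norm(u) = 8.10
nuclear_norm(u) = 11.33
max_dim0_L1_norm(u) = 7.72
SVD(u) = [[-0.20, 0.97, 0.12], [-0.09, -0.14, 0.99], [0.98, 0.19, 0.12]] @ diag([7.102667063534637, 3.8693448464300095, 0.362616938360235]) @ [[0.51, -0.01, 0.86], [0.13, 0.99, -0.06], [-0.85, 0.15, 0.51]]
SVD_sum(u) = [[-0.73, 0.02, -1.23], [-0.34, 0.01, -0.56], [3.54, -0.10, 5.95]] + [[0.5, 3.72, -0.24],[-0.07, -0.52, 0.03],[0.1, 0.72, -0.05]] + [[-0.04, 0.01, 0.02], [-0.3, 0.05, 0.18], [-0.04, 0.01, 0.02]]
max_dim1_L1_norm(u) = 10.15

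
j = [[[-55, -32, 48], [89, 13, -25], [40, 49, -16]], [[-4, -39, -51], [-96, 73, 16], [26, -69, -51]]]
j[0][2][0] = 40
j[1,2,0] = 26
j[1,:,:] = [[-4, -39, -51], [-96, 73, 16], [26, -69, -51]]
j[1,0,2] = -51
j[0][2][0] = 40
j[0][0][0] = -55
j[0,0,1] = -32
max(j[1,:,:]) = 73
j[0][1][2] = -25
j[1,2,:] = [26, -69, -51]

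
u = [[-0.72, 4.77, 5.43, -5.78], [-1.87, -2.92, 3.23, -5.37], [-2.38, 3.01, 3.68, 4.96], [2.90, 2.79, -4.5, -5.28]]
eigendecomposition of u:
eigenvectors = [[(0.61+0j), (0.61-0j), (-0.86+0j), (-0.86-0j)], [0.26+0.53j, 0.26-0.53j, 0.04-0.28j, (0.04+0.28j)], [(-0.1-0.09j), (-0.1+0.09j), -0.36-0.18j, (-0.36+0.18j)], [0.39-0.33j, 0.39+0.33j, -0.10+0.06j, -0.10-0.06j]]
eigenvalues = [(-3.27+6.52j), (-3.27-6.52j), (0.65+3.11j), (0.65-3.11j)]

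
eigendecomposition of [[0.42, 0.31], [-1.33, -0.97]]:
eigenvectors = [[0.59, -0.31],[-0.81, 0.95]]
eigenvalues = [-0.01, -0.54]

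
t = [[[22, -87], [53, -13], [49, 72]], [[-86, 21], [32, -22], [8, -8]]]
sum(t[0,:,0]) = 124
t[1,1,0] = 32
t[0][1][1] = -13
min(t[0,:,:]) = -87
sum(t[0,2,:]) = 121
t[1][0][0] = -86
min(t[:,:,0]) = -86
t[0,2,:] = [49, 72]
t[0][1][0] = 53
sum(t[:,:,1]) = -37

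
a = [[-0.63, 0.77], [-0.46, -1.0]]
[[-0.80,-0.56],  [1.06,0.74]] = a @[[-0.02, -0.01], [-1.05, -0.74]]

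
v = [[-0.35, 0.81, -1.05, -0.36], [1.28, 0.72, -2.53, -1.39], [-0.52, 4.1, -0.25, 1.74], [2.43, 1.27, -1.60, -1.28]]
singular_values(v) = [4.87, 4.32, 1.4, 0.23]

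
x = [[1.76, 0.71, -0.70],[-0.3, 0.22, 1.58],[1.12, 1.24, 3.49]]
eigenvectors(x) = [[0.16, 0.87, -0.44], [-0.41, -0.45, 0.88], [-0.90, -0.22, -0.18]]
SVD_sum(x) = [[-0.01, -0.01, -0.04], [0.33, 0.44, 1.36], [0.86, 1.15, 3.58]] + [[1.78, 0.71, -0.66], [-0.61, -0.25, 0.23], [0.25, 0.1, -0.09]] + [[-0.01, 0.01, -0.0], [-0.01, 0.03, -0.01], [0.01, -0.01, 0.00]]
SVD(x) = [[0.01,0.94,-0.35], [-0.35,-0.32,-0.88], [-0.93,0.13,0.33]] @ diag([4.127589155297874, 2.1587467422713487, 0.03768644053539537]) @ [[-0.22, -0.30, -0.93], [0.88, 0.35, -0.32], [0.42, -0.89, 0.18]]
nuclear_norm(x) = 6.32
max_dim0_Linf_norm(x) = 3.49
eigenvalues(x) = [3.85, 1.57, 0.06]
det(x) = 0.34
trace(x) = 5.47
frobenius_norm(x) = 4.66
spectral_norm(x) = 4.13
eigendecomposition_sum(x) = [[-0.3, -0.27, -0.63], [0.74, 0.68, 1.56], [1.64, 1.51, 3.46]] + [[2.07, 1.02, -0.08], [-1.07, -0.52, 0.04], [-0.52, -0.25, 0.02]] + [[-0.01, -0.03, 0.01], [0.03, 0.06, -0.02], [-0.01, -0.01, 0.00]]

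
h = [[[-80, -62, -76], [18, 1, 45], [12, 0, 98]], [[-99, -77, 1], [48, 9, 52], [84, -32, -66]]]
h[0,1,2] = 45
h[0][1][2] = 45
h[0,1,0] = 18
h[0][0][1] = -62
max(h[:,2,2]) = 98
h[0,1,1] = 1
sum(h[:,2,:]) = 96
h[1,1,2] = 52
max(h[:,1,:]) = 52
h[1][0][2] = 1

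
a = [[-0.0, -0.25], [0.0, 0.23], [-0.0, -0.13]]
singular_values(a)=[0.36, -0.0]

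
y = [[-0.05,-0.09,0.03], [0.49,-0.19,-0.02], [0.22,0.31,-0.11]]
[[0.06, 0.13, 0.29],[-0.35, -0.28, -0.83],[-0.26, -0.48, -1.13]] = y @ [[-1.06, -0.82, -2.45], [-0.69, -0.71, -1.92], [-1.69, 0.74, -0.06]]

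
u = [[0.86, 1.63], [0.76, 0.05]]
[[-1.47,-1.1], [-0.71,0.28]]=u@[[-0.9, 0.43], [-0.43, -0.9]]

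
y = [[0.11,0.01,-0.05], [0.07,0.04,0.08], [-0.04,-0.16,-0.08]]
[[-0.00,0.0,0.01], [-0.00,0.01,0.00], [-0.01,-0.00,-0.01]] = y @ [[-0.03, 0.05, 0.04], [0.04, -0.02, 0.05], [0.00, 0.06, -0.03]]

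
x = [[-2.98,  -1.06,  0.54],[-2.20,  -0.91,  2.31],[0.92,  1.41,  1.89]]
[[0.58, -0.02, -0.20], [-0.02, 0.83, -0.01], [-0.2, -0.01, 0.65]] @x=[[-1.87, -0.88, -0.11],  [-1.78, -0.75, 1.89],  [1.22, 1.14, 1.10]]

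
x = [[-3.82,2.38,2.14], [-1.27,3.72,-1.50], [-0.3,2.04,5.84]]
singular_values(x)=[7.22, 4.86, 2.25]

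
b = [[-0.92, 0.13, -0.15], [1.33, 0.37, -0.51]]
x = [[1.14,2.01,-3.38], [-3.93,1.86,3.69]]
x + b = [[0.22, 2.14, -3.53],[-2.6, 2.23, 3.18]]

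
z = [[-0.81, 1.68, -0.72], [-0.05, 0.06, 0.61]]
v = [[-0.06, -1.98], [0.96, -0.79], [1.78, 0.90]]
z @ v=[[0.38, -0.37],  [1.15, 0.60]]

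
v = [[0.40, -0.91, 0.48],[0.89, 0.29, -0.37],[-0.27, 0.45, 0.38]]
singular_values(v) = [1.16, 1.05, 0.46]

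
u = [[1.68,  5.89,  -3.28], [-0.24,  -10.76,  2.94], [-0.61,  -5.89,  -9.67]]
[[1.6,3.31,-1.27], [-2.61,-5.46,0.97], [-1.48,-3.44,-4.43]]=u @[[0.11,0.24,0.0], [0.24,0.51,0.03], [0.00,0.03,0.44]]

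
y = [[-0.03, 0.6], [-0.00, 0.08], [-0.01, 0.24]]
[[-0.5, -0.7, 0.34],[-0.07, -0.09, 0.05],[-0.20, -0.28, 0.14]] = y @ [[-1.28, 0.8, 0.15], [-0.9, -1.13, 0.58]]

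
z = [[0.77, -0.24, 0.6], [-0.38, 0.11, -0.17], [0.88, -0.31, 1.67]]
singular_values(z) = [2.16, 0.44, 0.0]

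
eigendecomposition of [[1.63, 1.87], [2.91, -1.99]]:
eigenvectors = [[0.85, -0.37], [0.52, 0.93]]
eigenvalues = [2.77, -3.13]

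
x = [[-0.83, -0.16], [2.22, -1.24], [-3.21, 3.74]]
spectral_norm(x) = 5.51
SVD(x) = [[-0.09, 0.66], [0.44, -0.64], [-0.89, -0.39]] @ diag([5.510233552601008, 1.0533404937578712]) @ [[0.71, -0.70], [-0.70, -0.71]]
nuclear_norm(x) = 6.56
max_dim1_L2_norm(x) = 4.93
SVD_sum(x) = [[-0.34, 0.34], [1.74, -1.72], [-3.5, 3.45]] + [[-0.49, -0.5], [0.48, 0.48], [0.29, 0.29]]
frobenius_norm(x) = 5.61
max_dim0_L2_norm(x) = 3.99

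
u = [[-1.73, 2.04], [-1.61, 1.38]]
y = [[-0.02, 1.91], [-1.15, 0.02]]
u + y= [[-1.75, 3.95], [-2.76, 1.4]]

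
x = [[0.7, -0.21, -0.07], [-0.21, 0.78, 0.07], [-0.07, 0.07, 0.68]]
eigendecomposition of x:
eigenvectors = [[0.61, -0.78, 0.14], [-0.73, -0.62, -0.28], [-0.31, -0.07, 0.95]]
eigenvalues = [0.99, 0.53, 0.65]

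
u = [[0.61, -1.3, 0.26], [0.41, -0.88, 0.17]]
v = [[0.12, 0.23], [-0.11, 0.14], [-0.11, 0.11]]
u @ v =[[0.19, -0.01], [0.13, -0.01]]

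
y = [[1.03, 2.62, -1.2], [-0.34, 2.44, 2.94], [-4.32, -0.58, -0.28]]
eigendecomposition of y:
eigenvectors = [[0.51+0.00j,-0.13+0.49j,-0.13-0.49j], [-0.39+0.00j,-0.66+0.00j,-0.66-0.00j], [(0.77+0j),(-0.14-0.53j),-0.14+0.53j]]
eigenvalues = [(-2.83+0j), (3.01+2.64j), (3.01-2.64j)]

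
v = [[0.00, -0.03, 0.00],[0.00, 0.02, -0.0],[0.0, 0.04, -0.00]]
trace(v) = 0.02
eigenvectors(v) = [[0.0,  1.00,  -0.56], [0.0,  0.00,  0.37], [1.00,  0.00,  0.74]]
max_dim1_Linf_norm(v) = 0.04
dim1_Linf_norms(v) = [0.03, 0.02, 0.04]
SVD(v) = [[0.56, 0.0, -0.83], [-0.37, -0.89, -0.25], [-0.74, 0.45, -0.5]] @ diag([0.05385164807134504, -0.0, 0.0]) @ [[-0.00, -1.0, -0.0], [0.0, 0.00, 1.00], [-1.00, -0.00, -0.00]]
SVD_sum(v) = [[0.00,-0.03,0.00],[0.00,0.02,0.0],[0.0,0.04,0.00]] + [[-0.0,-0.00,-0.0], [-0.00,-0.00,0.0], [-0.00,-0.0,-0.00]] + [[0.00, 0.00, 0.0], [0.00, 0.0, 0.00], [0.0, 0.00, 0.00]]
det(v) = 0.00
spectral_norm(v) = 0.05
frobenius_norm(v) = 0.05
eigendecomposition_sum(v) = [[-0.00, -0.0, -0.0], [-0.0, -0.00, -0.00], [-0.00, 0.00, -0.00]] + [[0.0, 0.00, 0.0], [0.0, 0.0, 0.0], [0.0, 0.00, 0.0]] + [[0.00,  -0.03,  0.0], [0.0,  0.02,  0.0], [0.0,  0.04,  0.00]]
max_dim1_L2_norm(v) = 0.04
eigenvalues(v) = [-0.0, 0.0, 0.02]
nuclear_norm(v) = 0.05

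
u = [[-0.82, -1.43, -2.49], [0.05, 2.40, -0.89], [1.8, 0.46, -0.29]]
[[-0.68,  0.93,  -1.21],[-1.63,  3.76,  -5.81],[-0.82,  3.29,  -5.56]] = u @ [[-0.24, 1.34, -2.34], [-0.45, 1.02, -1.57], [0.61, -1.4, 2.16]]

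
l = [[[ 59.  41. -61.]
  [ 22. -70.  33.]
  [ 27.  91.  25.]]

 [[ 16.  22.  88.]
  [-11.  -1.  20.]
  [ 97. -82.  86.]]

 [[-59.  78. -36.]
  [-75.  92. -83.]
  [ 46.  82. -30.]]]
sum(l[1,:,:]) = 235.0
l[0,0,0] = 59.0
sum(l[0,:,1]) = 62.0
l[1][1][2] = 20.0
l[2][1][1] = 92.0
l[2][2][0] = 46.0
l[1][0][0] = 16.0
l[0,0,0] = 59.0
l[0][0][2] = -61.0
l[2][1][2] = -83.0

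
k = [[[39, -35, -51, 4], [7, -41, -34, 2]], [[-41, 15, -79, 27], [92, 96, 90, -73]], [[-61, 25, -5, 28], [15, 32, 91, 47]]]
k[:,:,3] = [[4, 2], [27, -73], [28, 47]]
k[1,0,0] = -41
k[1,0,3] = 27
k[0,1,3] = 2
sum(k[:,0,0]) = -63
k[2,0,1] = 25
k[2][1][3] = 47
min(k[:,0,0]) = -61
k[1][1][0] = 92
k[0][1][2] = -34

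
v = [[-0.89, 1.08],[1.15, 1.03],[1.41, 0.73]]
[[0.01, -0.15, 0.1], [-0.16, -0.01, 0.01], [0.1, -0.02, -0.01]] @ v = [[-0.04, -0.07], [0.14, -0.18], [-0.13, 0.08]]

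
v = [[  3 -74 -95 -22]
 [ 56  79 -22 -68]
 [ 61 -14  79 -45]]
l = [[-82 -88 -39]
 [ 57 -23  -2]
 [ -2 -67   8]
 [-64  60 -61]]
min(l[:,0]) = -82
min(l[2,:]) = -67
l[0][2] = -39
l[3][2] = -61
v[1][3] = -68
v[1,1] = 79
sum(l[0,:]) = -209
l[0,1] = -88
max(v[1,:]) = 79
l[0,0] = -82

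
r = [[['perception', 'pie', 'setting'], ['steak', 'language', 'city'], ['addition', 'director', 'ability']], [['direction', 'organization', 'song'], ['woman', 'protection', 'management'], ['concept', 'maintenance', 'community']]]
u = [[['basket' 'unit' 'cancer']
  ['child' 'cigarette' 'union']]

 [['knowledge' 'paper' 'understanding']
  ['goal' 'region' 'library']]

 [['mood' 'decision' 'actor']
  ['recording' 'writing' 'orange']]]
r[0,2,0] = 'addition'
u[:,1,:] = [['child', 'cigarette', 'union'], ['goal', 'region', 'library'], ['recording', 'writing', 'orange']]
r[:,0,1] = ['pie', 'organization']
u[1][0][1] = 'paper'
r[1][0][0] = 'direction'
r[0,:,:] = [['perception', 'pie', 'setting'], ['steak', 'language', 'city'], ['addition', 'director', 'ability']]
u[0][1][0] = 'child'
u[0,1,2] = 'union'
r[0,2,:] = ['addition', 'director', 'ability']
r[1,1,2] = 'management'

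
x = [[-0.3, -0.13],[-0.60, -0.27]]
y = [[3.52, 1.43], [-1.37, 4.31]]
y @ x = [[-1.91, -0.84], [-2.17, -0.99]]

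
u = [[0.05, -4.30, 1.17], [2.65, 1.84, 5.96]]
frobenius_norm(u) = 8.11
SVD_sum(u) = [[-0.08, -0.06, -0.18], [2.65, 1.97, 5.92]] + [[0.13, -4.24, 1.35], [0.00, -0.13, 0.04]]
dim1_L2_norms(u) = [4.46, 6.78]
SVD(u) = [[-0.03,1.0],[1.0,0.03]] @ diag([6.778983351295093, 4.453816871276137]) @ [[0.39, 0.29, 0.87], [0.03, -0.95, 0.30]]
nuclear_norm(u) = 11.23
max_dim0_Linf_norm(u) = 5.96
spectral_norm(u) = 6.78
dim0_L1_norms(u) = [2.7, 6.14, 7.13]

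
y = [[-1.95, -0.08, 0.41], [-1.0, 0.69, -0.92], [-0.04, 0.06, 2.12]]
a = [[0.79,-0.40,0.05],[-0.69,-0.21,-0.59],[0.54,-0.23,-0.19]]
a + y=[[-1.16, -0.48, 0.46], [-1.69, 0.48, -1.51], [0.5, -0.17, 1.93]]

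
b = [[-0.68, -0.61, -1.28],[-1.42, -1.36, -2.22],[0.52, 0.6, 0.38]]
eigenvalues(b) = [(-0.83+0.77j), (-0.83-0.77j), 0j]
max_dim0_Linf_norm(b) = 2.22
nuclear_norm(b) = 3.84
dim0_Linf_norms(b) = [1.42, 1.36, 2.22]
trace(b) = -1.66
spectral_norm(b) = 3.45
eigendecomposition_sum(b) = [[-0.34-0.06j, (-0.3+0.02j), (-0.64-0.44j)], [(-0.71-0.36j), -0.68-0.16j, -1.11-1.39j], [0.26+0.37j, 0.30+0.26j, 0.19+1.00j]] + [[(-0.34+0.06j), -0.30-0.02j, -0.64+0.44j], [(-0.71+0.36j), (-0.68+0.16j), (-1.11+1.39j)], [0.26-0.37j, 0.30-0.26j, 0.19-1.00j]] + [[-0j, (-0-0j), -0.00-0.00j], [-0.00+0.00j, 0.00+0.00j, 0j], [-0.00+0.00j, 0.00+0.00j, 0.00+0.00j]]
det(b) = 0.01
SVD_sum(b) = [[-0.75,  -0.72,  -1.17], [-1.42,  -1.36,  -2.22], [0.39,  0.37,  0.6]] + [[0.07, 0.11, -0.11],[0.00, 0.00, -0.0],[0.13, 0.23, -0.23]] + [[0.0, -0.00, -0.0], [-0.0, 0.00, 0.0], [-0.00, 0.0, 0.0]]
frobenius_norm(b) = 3.47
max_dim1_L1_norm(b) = 5.0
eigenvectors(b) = [[(-0.34+0.1j), -0.34-0.10j, 0.79+0.00j], [-0.81+0.00j, (-0.81-0j), (-0.6+0j)], [0.41+0.22j, (0.41-0.22j), -0.14+0.00j]]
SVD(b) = [[-0.45, 0.44, -0.77], [-0.86, 0.01, 0.51], [0.23, 0.9, 0.37]] @ diag([3.4486281950363433, 0.3860608999991168, 0.004533640066471951]) @ [[0.48,0.46,0.75],[0.39,0.65,-0.65],[-0.79,0.6,0.14]]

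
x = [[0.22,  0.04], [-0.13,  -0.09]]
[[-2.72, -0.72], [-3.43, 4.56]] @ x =[[-0.5, -0.04], [-1.35, -0.55]]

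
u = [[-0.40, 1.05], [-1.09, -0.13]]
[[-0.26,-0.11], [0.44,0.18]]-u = [[0.14,  -1.16], [1.53,  0.31]]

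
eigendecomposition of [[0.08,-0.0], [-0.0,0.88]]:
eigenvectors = [[1.0, 0.00], [0.00, 1.00]]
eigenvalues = [0.08, 0.88]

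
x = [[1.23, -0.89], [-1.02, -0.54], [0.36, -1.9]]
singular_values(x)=[2.3, 1.45]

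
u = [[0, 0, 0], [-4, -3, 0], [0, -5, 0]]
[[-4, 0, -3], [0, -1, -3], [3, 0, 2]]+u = [[-4, 0, -3], [-4, -4, -3], [3, -5, 2]]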